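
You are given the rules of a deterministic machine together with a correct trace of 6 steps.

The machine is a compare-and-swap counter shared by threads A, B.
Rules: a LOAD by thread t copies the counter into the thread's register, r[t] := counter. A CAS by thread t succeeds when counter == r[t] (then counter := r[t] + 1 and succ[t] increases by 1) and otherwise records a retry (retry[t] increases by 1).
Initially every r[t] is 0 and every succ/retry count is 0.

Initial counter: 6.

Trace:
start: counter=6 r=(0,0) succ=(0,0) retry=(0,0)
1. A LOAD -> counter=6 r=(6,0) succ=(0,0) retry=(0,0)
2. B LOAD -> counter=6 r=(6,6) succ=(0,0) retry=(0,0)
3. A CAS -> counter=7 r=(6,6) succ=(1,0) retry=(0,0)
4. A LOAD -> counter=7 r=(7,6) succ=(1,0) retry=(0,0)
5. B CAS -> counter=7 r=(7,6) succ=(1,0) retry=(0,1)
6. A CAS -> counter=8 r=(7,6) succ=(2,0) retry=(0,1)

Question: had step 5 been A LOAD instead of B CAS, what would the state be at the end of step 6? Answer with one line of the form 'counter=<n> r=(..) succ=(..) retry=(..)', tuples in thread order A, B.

counter=8 r=(7,6) succ=(2,0) retry=(0,0)

(re-executing from step 5 with the substitution; state before step 5: counter=7 r=(7,6) succ=(1,0) retry=(0,0))
5. A LOAD -> counter=7 r=(7,6) succ=(1,0) retry=(0,0)
6. A CAS -> counter=8 r=(7,6) succ=(2,0) retry=(0,0)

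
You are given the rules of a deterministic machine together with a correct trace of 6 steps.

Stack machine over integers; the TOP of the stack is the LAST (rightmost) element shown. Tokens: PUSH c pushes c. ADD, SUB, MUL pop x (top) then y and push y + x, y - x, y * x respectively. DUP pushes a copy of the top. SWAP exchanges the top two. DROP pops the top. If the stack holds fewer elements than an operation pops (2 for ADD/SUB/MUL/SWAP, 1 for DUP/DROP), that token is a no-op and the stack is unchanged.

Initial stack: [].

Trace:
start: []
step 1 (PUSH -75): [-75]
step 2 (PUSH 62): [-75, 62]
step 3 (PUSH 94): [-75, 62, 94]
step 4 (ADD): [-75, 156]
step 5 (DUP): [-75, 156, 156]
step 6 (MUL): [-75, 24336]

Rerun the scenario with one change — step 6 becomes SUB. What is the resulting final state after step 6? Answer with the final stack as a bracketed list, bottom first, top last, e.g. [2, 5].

(re-executing from step 6 with the substitution; state before step 6: [-75, 156, 156])
step 6 (SUB): [-75, 0]

[-75, 0]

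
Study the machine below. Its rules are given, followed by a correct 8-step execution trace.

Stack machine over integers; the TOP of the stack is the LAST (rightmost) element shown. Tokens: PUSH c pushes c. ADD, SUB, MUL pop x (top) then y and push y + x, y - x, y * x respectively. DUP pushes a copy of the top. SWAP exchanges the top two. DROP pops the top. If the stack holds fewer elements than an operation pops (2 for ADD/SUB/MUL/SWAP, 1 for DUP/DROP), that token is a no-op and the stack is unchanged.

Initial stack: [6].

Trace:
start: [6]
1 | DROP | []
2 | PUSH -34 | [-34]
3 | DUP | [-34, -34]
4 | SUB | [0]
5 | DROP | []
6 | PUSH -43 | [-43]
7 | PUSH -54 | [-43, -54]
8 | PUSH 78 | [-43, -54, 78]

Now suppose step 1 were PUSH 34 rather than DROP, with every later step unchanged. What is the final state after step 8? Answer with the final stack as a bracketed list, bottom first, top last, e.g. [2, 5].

[6, 34, -43, -54, 78]

(re-executing from step 1 with the substitution; state before step 1: [6])
1 | PUSH 34 | [6, 34]
2 | PUSH -34 | [6, 34, -34]
3 | DUP | [6, 34, -34, -34]
4 | SUB | [6, 34, 0]
5 | DROP | [6, 34]
6 | PUSH -43 | [6, 34, -43]
7 | PUSH -54 | [6, 34, -43, -54]
8 | PUSH 78 | [6, 34, -43, -54, 78]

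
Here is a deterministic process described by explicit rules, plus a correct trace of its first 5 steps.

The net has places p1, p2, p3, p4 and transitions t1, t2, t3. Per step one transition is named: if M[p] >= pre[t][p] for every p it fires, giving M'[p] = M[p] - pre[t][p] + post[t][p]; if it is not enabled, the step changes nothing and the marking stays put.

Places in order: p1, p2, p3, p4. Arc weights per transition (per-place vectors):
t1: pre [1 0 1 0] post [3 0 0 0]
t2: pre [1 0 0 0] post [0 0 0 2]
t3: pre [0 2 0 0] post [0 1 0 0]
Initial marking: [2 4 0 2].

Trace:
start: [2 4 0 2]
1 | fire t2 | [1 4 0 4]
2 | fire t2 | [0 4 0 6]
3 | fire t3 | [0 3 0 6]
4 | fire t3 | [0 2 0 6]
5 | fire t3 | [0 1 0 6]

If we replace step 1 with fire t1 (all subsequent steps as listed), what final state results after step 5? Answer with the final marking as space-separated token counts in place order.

1 1 0 4

(re-executing from step 1 with the substitution; state before step 1: [2 4 0 2])
1 | fire t1 | [2 4 0 2]
2 | fire t2 | [1 4 0 4]
3 | fire t3 | [1 3 0 4]
4 | fire t3 | [1 2 0 4]
5 | fire t3 | [1 1 0 4]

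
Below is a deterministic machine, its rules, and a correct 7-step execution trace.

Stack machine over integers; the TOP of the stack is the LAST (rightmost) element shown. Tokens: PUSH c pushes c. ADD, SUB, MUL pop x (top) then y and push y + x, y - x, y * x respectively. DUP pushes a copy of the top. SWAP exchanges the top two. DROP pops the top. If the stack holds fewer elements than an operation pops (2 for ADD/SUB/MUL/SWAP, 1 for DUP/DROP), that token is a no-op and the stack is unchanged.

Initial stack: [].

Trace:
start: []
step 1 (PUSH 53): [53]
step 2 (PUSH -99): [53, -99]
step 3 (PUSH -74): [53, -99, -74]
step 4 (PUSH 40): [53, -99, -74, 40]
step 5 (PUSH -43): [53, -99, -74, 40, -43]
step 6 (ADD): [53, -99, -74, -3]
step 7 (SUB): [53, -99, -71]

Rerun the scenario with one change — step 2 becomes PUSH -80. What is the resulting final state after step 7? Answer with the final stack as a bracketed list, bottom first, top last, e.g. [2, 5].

[53, -80, -71]

(re-executing from step 2 with the substitution; state before step 2: [53])
step 2 (PUSH -80): [53, -80]
step 3 (PUSH -74): [53, -80, -74]
step 4 (PUSH 40): [53, -80, -74, 40]
step 5 (PUSH -43): [53, -80, -74, 40, -43]
step 6 (ADD): [53, -80, -74, -3]
step 7 (SUB): [53, -80, -71]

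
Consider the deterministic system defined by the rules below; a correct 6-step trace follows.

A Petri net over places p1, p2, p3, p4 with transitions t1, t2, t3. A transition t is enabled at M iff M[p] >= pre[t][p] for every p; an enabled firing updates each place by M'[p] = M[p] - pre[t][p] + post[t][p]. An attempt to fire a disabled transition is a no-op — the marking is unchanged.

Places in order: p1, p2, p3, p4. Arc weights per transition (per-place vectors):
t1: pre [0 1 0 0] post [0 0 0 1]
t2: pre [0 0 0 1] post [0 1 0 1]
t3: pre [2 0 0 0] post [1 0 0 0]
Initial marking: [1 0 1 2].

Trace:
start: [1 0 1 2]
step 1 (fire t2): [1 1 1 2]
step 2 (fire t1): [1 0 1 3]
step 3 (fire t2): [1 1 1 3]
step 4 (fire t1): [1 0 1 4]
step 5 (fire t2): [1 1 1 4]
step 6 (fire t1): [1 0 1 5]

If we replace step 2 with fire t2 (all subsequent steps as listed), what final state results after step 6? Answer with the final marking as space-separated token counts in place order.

1 2 1 4

(re-executing from step 2 with the substitution; state before step 2: [1 1 1 2])
step 2 (fire t2): [1 2 1 2]
step 3 (fire t2): [1 3 1 2]
step 4 (fire t1): [1 2 1 3]
step 5 (fire t2): [1 3 1 3]
step 6 (fire t1): [1 2 1 4]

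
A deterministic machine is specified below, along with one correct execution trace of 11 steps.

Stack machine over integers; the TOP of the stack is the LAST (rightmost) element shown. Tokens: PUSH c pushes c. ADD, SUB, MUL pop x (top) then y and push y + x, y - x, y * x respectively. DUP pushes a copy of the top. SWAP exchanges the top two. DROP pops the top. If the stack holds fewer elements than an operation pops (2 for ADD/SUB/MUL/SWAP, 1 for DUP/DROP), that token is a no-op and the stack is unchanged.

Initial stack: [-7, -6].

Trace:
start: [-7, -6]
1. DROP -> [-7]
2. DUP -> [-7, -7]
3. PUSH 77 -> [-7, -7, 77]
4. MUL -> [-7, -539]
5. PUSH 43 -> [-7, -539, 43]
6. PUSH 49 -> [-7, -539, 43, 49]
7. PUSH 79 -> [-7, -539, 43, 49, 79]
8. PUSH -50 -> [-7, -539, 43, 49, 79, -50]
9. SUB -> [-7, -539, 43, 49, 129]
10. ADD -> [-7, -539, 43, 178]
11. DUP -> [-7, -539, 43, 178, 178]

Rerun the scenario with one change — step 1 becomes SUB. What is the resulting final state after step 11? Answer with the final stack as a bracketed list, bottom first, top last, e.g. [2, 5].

[-1, -77, 43, 178, 178]

(re-executing from step 1 with the substitution; state before step 1: [-7, -6])
1. SUB -> [-1]
2. DUP -> [-1, -1]
3. PUSH 77 -> [-1, -1, 77]
4. MUL -> [-1, -77]
5. PUSH 43 -> [-1, -77, 43]
6. PUSH 49 -> [-1, -77, 43, 49]
7. PUSH 79 -> [-1, -77, 43, 49, 79]
8. PUSH -50 -> [-1, -77, 43, 49, 79, -50]
9. SUB -> [-1, -77, 43, 49, 129]
10. ADD -> [-1, -77, 43, 178]
11. DUP -> [-1, -77, 43, 178, 178]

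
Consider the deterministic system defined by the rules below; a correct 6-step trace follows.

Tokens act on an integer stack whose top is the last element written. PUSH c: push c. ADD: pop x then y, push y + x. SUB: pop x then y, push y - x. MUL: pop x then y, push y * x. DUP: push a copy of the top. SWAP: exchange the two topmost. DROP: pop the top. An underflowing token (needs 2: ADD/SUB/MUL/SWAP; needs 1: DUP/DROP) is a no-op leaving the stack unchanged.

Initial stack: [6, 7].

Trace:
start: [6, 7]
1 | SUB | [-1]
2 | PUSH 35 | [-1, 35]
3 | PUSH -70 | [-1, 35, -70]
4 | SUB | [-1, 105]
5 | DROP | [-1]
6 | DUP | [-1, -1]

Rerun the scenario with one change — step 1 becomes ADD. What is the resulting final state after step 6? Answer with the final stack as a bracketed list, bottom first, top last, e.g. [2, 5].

(re-executing from step 1 with the substitution; state before step 1: [6, 7])
1 | ADD | [13]
2 | PUSH 35 | [13, 35]
3 | PUSH -70 | [13, 35, -70]
4 | SUB | [13, 105]
5 | DROP | [13]
6 | DUP | [13, 13]

[13, 13]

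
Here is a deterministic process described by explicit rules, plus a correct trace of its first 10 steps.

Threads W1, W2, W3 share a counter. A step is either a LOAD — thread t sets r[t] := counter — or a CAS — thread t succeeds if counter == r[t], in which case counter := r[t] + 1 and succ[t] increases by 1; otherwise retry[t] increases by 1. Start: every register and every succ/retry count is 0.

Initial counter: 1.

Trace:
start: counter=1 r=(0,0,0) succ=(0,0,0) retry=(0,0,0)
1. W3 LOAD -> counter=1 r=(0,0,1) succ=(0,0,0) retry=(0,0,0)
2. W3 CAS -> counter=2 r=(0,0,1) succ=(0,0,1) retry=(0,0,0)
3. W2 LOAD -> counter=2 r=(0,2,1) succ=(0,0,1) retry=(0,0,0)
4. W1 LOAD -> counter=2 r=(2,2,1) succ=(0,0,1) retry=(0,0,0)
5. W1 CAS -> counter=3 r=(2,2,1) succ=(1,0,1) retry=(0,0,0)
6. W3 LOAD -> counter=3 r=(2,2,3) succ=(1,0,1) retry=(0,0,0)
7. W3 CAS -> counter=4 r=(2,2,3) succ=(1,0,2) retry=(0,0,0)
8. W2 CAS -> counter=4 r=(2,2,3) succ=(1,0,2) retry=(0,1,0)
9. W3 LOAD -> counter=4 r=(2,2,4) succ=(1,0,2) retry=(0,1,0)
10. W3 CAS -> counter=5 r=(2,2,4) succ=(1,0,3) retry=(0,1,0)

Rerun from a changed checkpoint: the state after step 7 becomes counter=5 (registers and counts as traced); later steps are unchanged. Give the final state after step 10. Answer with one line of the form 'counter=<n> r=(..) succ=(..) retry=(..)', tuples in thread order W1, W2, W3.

counter=6 r=(2,2,5) succ=(1,0,3) retry=(0,1,0)

state after step 7 := counter=5 r=(2,2,3) succ=(1,0,2) retry=(0,0,0)
8. W2 CAS -> counter=5 r=(2,2,3) succ=(1,0,2) retry=(0,1,0)
9. W3 LOAD -> counter=5 r=(2,2,5) succ=(1,0,2) retry=(0,1,0)
10. W3 CAS -> counter=6 r=(2,2,5) succ=(1,0,3) retry=(0,1,0)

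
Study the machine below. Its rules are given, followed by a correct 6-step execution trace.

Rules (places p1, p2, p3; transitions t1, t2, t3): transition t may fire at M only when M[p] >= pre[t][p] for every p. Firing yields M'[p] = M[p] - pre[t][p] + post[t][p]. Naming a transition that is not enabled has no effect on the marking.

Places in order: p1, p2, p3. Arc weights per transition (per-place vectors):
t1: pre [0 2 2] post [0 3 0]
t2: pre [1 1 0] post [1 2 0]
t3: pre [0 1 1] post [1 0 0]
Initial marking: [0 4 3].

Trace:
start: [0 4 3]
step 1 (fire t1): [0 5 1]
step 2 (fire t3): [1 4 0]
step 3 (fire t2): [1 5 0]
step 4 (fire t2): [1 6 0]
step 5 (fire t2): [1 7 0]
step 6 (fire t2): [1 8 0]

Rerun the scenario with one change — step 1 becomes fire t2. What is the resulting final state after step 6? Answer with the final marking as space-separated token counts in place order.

(re-executing from step 1 with the substitution; state before step 1: [0 4 3])
step 1 (fire t2): [0 4 3]
step 2 (fire t3): [1 3 2]
step 3 (fire t2): [1 4 2]
step 4 (fire t2): [1 5 2]
step 5 (fire t2): [1 6 2]
step 6 (fire t2): [1 7 2]

1 7 2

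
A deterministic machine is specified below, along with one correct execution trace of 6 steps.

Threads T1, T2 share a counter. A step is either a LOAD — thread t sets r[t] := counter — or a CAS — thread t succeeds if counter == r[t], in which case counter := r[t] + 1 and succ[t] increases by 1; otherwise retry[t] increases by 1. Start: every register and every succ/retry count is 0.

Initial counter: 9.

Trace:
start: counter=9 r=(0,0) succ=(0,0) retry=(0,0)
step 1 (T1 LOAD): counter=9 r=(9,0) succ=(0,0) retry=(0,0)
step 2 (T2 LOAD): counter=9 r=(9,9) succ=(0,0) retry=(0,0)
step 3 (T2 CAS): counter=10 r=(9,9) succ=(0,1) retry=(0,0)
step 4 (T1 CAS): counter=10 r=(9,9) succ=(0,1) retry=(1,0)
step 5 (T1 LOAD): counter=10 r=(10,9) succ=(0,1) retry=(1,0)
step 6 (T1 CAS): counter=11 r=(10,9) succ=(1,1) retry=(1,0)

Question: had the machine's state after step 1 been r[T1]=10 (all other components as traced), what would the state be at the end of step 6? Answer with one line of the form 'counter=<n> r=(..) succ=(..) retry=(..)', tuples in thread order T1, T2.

counter=12 r=(11,9) succ=(2,1) retry=(0,0)

state after step 1 := counter=9 r=(10,0) succ=(0,0) retry=(0,0)
step 2 (T2 LOAD): counter=9 r=(10,9) succ=(0,0) retry=(0,0)
step 3 (T2 CAS): counter=10 r=(10,9) succ=(0,1) retry=(0,0)
step 4 (T1 CAS): counter=11 r=(10,9) succ=(1,1) retry=(0,0)
step 5 (T1 LOAD): counter=11 r=(11,9) succ=(1,1) retry=(0,0)
step 6 (T1 CAS): counter=12 r=(11,9) succ=(2,1) retry=(0,0)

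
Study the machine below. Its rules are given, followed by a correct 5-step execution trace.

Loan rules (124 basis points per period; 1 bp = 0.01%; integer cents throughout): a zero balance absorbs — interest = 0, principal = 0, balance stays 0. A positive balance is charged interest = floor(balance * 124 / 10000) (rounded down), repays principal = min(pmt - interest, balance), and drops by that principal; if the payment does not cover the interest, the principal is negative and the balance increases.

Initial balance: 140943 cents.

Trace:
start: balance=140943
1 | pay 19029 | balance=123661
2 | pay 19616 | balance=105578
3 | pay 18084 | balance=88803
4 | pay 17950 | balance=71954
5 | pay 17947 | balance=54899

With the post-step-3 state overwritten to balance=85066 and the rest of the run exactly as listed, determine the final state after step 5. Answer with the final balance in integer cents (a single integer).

state after step 3 := balance=85066
4 | pay 17950 | balance=68170
5 | pay 17947 | balance=51068

51068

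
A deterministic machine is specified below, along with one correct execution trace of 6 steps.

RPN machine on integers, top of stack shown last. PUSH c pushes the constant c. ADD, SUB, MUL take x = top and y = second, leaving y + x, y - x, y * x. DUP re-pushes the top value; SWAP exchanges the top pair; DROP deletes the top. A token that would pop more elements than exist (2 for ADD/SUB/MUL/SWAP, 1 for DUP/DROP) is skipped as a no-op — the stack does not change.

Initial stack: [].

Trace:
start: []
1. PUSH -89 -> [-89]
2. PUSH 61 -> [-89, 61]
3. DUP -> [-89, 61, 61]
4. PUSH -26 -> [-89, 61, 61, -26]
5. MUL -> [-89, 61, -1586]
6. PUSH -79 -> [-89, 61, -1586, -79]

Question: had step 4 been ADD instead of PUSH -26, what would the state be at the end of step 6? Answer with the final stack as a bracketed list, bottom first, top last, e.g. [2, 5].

[-10858, -79]

(re-executing from step 4 with the substitution; state before step 4: [-89, 61, 61])
4. ADD -> [-89, 122]
5. MUL -> [-10858]
6. PUSH -79 -> [-10858, -79]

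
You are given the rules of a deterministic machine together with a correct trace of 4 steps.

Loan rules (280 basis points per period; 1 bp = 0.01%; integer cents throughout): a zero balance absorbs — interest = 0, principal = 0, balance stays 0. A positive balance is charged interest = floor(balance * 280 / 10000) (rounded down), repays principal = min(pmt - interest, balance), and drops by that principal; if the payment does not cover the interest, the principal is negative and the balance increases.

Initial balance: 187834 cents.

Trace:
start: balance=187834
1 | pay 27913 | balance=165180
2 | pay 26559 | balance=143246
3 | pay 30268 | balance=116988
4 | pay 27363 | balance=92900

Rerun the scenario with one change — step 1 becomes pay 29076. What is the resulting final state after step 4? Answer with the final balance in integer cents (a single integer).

91637

(re-executing from step 1 with the substitution; state before step 1: balance=187834)
1 | pay 29076 | balance=164017
2 | pay 26559 | balance=142050
3 | pay 30268 | balance=115759
4 | pay 27363 | balance=91637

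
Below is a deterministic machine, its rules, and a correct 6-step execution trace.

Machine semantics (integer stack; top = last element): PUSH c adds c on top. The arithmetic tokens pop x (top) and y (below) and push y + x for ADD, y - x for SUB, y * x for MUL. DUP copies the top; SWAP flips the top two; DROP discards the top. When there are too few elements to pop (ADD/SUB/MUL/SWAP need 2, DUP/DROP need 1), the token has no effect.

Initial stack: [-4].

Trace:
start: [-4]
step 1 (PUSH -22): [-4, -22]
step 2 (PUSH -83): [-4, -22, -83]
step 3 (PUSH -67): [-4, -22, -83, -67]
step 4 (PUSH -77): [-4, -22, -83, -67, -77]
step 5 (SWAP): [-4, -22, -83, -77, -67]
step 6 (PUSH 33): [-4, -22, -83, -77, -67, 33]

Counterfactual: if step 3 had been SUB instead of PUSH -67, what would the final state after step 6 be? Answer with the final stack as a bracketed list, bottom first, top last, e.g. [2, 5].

[-4, -77, 61, 33]

(re-executing from step 3 with the substitution; state before step 3: [-4, -22, -83])
step 3 (SUB): [-4, 61]
step 4 (PUSH -77): [-4, 61, -77]
step 5 (SWAP): [-4, -77, 61]
step 6 (PUSH 33): [-4, -77, 61, 33]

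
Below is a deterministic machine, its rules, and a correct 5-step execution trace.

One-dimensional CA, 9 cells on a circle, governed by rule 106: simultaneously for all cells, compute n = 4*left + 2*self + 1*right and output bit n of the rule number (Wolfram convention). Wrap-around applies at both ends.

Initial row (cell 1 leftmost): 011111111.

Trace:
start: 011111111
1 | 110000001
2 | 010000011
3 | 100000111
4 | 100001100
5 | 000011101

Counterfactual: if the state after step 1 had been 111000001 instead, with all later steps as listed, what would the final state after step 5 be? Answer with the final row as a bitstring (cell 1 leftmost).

state after step 1 := 111000001
2 | 001000011
3 | 010000111
4 | 100001101
5 | 100011111

100011111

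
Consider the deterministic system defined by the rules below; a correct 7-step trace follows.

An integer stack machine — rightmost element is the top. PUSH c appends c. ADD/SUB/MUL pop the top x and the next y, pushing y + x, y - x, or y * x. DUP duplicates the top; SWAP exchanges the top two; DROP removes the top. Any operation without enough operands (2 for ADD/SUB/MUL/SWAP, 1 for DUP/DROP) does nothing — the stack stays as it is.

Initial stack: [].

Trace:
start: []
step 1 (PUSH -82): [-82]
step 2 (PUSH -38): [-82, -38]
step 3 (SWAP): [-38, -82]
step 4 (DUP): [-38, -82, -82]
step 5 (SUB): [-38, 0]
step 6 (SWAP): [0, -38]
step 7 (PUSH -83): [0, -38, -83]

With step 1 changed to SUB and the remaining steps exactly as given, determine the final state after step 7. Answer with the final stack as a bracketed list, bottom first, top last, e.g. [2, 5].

(re-executing from step 1 with the substitution; state before step 1: [])
step 1 (SUB): []
step 2 (PUSH -38): [-38]
step 3 (SWAP): [-38]
step 4 (DUP): [-38, -38]
step 5 (SUB): [0]
step 6 (SWAP): [0]
step 7 (PUSH -83): [0, -83]

[0, -83]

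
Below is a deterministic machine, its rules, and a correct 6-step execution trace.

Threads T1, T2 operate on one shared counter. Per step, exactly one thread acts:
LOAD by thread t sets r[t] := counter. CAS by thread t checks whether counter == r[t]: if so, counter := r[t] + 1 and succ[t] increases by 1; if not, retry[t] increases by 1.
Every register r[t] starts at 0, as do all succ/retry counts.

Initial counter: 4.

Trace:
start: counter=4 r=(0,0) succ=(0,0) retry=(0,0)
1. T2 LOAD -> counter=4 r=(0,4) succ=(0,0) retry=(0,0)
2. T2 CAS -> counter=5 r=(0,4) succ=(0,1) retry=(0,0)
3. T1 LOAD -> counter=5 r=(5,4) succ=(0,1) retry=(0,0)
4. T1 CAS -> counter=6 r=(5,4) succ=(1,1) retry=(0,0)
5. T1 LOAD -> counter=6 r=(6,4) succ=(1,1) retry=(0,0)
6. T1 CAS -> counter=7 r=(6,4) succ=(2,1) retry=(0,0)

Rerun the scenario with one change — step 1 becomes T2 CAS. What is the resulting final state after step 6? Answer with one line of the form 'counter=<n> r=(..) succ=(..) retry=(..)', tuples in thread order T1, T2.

(re-executing from step 1 with the substitution; state before step 1: counter=4 r=(0,0) succ=(0,0) retry=(0,0))
1. T2 CAS -> counter=4 r=(0,0) succ=(0,0) retry=(0,1)
2. T2 CAS -> counter=4 r=(0,0) succ=(0,0) retry=(0,2)
3. T1 LOAD -> counter=4 r=(4,0) succ=(0,0) retry=(0,2)
4. T1 CAS -> counter=5 r=(4,0) succ=(1,0) retry=(0,2)
5. T1 LOAD -> counter=5 r=(5,0) succ=(1,0) retry=(0,2)
6. T1 CAS -> counter=6 r=(5,0) succ=(2,0) retry=(0,2)

counter=6 r=(5,0) succ=(2,0) retry=(0,2)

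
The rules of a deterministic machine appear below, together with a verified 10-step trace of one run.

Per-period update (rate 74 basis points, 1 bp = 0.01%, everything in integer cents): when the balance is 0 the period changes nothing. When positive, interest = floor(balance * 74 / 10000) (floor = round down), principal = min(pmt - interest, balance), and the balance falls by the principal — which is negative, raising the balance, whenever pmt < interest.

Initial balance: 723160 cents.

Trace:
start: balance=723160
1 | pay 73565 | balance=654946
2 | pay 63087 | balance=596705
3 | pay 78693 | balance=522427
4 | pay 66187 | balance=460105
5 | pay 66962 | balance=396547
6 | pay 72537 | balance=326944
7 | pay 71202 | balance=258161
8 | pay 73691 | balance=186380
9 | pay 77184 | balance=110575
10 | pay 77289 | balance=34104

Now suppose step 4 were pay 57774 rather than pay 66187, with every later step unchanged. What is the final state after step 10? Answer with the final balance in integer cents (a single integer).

42898

(re-executing from step 4 with the substitution; state before step 4: balance=522427)
4 | pay 57774 | balance=468518
5 | pay 66962 | balance=405023
6 | pay 72537 | balance=335483
7 | pay 71202 | balance=266763
8 | pay 73691 | balance=195046
9 | pay 77184 | balance=119305
10 | pay 77289 | balance=42898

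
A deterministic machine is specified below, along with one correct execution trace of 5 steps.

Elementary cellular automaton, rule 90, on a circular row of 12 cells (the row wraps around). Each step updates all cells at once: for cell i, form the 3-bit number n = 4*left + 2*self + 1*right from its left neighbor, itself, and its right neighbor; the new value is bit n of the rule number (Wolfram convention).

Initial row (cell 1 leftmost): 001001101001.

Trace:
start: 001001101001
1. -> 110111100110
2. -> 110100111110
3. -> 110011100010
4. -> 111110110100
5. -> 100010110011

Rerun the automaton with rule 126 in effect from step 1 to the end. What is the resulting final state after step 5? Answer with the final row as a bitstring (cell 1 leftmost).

(re-executing steps 1..5 under rule 126; state before step 1: 001001101001)
1. -> 111111111111
2. -> 000000000000
3. -> 000000000000
4. -> 000000000000
5. -> 000000000000

000000000000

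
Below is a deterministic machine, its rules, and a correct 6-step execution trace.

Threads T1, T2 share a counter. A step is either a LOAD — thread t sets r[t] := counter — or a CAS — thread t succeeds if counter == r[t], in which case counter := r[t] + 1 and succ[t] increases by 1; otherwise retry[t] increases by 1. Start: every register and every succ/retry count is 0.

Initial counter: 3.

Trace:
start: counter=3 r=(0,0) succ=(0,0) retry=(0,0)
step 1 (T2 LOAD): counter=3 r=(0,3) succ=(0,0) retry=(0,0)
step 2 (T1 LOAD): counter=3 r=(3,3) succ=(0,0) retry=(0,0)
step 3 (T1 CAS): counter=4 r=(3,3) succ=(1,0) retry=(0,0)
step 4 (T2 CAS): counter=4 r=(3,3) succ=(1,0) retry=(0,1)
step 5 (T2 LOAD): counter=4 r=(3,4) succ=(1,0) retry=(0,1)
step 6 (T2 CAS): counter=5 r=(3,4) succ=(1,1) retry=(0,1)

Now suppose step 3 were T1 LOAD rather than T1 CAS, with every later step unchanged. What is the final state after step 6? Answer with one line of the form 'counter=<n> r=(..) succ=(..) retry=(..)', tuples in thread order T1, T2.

(re-executing from step 3 with the substitution; state before step 3: counter=3 r=(3,3) succ=(0,0) retry=(0,0))
step 3 (T1 LOAD): counter=3 r=(3,3) succ=(0,0) retry=(0,0)
step 4 (T2 CAS): counter=4 r=(3,3) succ=(0,1) retry=(0,0)
step 5 (T2 LOAD): counter=4 r=(3,4) succ=(0,1) retry=(0,0)
step 6 (T2 CAS): counter=5 r=(3,4) succ=(0,2) retry=(0,0)

counter=5 r=(3,4) succ=(0,2) retry=(0,0)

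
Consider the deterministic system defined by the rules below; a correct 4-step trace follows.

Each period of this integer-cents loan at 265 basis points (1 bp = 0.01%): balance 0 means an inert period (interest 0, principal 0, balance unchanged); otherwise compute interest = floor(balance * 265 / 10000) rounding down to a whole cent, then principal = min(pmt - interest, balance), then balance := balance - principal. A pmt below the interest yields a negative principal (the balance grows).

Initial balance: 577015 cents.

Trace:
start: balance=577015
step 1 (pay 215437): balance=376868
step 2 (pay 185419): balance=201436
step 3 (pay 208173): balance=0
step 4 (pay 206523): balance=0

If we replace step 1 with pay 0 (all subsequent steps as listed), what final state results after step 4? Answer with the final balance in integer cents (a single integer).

(re-executing from step 1 with the substitution; state before step 1: balance=577015)
step 1 (pay 0): balance=592305
step 2 (pay 185419): balance=422582
step 3 (pay 208173): balance=225607
step 4 (pay 206523): balance=25062

25062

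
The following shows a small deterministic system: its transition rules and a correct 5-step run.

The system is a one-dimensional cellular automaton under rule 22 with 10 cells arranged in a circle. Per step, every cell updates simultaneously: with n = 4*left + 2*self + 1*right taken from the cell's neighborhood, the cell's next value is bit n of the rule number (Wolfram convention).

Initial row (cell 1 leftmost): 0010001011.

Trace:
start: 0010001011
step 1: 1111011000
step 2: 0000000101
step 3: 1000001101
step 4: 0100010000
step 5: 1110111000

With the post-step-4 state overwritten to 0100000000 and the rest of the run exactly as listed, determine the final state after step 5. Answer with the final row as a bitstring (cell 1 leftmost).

state after step 4 := 0100000000
step 5: 1110000000

1110000000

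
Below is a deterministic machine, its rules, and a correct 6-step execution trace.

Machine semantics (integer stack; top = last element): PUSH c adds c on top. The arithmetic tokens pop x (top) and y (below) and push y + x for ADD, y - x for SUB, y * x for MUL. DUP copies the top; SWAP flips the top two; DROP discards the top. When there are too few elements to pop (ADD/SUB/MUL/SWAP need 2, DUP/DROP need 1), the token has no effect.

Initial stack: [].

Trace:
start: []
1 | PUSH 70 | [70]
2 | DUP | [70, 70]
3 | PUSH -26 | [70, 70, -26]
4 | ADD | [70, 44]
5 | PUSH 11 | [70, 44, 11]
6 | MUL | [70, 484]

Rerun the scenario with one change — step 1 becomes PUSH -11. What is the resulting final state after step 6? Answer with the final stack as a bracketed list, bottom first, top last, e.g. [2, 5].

[-11, -407]

(re-executing from step 1 with the substitution; state before step 1: [])
1 | PUSH -11 | [-11]
2 | DUP | [-11, -11]
3 | PUSH -26 | [-11, -11, -26]
4 | ADD | [-11, -37]
5 | PUSH 11 | [-11, -37, 11]
6 | MUL | [-11, -407]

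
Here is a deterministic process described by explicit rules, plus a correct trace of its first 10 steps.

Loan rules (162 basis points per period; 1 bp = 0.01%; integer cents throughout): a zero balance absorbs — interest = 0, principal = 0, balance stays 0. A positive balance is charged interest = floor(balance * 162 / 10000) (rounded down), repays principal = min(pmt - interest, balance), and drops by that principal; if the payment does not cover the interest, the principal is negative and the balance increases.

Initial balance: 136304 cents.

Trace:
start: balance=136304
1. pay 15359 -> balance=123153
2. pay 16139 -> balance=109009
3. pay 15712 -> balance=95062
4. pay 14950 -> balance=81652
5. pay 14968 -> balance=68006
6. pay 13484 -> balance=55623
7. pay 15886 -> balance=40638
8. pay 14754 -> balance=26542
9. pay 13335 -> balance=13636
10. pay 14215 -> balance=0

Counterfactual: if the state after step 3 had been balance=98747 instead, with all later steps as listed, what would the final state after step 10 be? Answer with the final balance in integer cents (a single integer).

state after step 3 := balance=98747
4. pay 14950 -> balance=85396
5. pay 14968 -> balance=71811
6. pay 13484 -> balance=59490
7. pay 15886 -> balance=44567
8. pay 14754 -> balance=30534
9. pay 13335 -> balance=17693
10. pay 14215 -> balance=3764

3764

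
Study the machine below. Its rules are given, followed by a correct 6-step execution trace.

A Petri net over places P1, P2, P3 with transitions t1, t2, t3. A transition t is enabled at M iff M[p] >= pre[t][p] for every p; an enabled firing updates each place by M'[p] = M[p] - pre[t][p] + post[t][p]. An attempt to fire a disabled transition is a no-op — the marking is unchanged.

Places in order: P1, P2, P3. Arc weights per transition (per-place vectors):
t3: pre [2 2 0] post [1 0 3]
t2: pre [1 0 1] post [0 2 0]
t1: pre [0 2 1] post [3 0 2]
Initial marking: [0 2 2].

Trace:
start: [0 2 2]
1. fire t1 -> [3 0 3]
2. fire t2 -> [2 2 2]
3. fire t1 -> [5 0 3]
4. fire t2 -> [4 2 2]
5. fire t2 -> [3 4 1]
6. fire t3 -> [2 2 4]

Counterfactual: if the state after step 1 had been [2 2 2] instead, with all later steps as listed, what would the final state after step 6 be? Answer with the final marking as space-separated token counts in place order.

state after step 1 := [2 2 2]
2. fire t2 -> [1 4 1]
3. fire t1 -> [4 2 2]
4. fire t2 -> [3 4 1]
5. fire t2 -> [2 6 0]
6. fire t3 -> [1 4 3]

1 4 3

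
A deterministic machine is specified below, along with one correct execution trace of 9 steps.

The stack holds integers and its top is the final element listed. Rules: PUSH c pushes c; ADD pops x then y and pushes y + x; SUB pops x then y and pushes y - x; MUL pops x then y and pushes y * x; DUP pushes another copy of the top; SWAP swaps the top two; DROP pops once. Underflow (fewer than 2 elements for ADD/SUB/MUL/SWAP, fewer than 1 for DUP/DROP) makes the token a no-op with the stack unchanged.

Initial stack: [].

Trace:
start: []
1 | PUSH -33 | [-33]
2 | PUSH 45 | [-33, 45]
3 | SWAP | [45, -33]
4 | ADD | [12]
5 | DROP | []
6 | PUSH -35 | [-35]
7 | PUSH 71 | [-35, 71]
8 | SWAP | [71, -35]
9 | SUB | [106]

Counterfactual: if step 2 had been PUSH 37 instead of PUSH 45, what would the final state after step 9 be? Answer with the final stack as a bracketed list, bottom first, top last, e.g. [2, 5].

[106]

(re-executing from step 2 with the substitution; state before step 2: [-33])
2 | PUSH 37 | [-33, 37]
3 | SWAP | [37, -33]
4 | ADD | [4]
5 | DROP | []
6 | PUSH -35 | [-35]
7 | PUSH 71 | [-35, 71]
8 | SWAP | [71, -35]
9 | SUB | [106]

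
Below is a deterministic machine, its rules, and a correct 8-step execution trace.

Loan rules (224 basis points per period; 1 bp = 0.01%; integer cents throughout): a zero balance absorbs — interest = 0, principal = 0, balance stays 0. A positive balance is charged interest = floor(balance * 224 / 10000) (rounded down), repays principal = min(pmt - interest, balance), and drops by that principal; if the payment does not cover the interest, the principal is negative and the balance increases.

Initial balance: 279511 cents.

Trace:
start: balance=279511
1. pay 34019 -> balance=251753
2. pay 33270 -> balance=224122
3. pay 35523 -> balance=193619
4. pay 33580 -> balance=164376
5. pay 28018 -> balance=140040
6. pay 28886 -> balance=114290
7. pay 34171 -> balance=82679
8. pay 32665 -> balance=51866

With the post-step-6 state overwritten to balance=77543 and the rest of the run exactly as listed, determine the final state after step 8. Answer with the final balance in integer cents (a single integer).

13453

state after step 6 := balance=77543
7. pay 34171 -> balance=45108
8. pay 32665 -> balance=13453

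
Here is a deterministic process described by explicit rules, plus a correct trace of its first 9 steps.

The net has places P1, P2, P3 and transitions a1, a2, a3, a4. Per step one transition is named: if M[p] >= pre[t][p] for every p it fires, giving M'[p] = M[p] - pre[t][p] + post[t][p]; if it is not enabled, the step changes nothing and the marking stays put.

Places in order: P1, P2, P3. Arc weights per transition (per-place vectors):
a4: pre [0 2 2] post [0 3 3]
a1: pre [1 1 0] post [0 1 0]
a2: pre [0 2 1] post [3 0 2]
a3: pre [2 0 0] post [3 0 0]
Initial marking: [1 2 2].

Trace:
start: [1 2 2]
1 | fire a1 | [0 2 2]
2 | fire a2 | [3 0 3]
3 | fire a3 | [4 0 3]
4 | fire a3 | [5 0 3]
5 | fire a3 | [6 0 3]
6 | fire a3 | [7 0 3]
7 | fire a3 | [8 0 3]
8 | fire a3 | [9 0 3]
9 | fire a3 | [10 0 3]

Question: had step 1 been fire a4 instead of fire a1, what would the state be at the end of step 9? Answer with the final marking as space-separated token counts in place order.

(re-executing from step 1 with the substitution; state before step 1: [1 2 2])
1 | fire a4 | [1 3 3]
2 | fire a2 | [4 1 4]
3 | fire a3 | [5 1 4]
4 | fire a3 | [6 1 4]
5 | fire a3 | [7 1 4]
6 | fire a3 | [8 1 4]
7 | fire a3 | [9 1 4]
8 | fire a3 | [10 1 4]
9 | fire a3 | [11 1 4]

11 1 4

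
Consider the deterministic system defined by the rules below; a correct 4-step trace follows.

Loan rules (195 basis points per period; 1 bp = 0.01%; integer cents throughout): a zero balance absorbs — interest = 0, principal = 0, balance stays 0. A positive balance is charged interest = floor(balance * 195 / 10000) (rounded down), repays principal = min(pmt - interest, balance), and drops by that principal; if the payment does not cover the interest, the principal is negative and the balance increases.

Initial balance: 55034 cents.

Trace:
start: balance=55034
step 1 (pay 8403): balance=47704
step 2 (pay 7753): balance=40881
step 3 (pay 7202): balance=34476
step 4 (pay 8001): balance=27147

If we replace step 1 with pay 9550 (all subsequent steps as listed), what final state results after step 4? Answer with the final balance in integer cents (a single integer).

(re-executing from step 1 with the substitution; state before step 1: balance=55034)
step 1 (pay 9550): balance=46557
step 2 (pay 7753): balance=39711
step 3 (pay 7202): balance=33283
step 4 (pay 8001): balance=25931

25931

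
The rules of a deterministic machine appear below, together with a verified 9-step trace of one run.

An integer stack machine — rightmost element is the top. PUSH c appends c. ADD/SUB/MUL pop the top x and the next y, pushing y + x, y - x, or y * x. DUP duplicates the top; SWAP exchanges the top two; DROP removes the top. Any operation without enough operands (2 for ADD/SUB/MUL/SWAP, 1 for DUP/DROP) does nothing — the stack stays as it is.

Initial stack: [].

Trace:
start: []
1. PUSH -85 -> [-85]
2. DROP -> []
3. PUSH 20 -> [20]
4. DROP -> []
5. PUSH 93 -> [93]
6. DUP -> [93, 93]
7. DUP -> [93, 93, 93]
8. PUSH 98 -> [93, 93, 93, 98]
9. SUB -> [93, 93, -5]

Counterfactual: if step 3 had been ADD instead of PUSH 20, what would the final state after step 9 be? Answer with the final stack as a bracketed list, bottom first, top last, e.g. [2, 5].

(re-executing from step 3 with the substitution; state before step 3: [])
3. ADD -> []
4. DROP -> []
5. PUSH 93 -> [93]
6. DUP -> [93, 93]
7. DUP -> [93, 93, 93]
8. PUSH 98 -> [93, 93, 93, 98]
9. SUB -> [93, 93, -5]

[93, 93, -5]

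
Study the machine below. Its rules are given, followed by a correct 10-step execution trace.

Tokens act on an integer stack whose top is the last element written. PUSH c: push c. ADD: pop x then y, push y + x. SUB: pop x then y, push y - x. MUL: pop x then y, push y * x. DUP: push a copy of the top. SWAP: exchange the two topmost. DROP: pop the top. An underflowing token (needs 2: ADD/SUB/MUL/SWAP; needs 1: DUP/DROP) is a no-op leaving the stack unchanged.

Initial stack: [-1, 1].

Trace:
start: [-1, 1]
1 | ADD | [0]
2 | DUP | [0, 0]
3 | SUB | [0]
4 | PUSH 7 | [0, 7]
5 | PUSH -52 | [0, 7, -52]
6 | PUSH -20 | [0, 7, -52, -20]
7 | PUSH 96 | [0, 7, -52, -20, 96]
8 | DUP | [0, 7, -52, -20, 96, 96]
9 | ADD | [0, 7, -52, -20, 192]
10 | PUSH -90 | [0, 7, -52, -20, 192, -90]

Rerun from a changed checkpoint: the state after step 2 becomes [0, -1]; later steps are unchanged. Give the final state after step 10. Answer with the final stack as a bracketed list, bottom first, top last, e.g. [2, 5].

state after step 2 := [0, -1]
3 | SUB | [1]
4 | PUSH 7 | [1, 7]
5 | PUSH -52 | [1, 7, -52]
6 | PUSH -20 | [1, 7, -52, -20]
7 | PUSH 96 | [1, 7, -52, -20, 96]
8 | DUP | [1, 7, -52, -20, 96, 96]
9 | ADD | [1, 7, -52, -20, 192]
10 | PUSH -90 | [1, 7, -52, -20, 192, -90]

[1, 7, -52, -20, 192, -90]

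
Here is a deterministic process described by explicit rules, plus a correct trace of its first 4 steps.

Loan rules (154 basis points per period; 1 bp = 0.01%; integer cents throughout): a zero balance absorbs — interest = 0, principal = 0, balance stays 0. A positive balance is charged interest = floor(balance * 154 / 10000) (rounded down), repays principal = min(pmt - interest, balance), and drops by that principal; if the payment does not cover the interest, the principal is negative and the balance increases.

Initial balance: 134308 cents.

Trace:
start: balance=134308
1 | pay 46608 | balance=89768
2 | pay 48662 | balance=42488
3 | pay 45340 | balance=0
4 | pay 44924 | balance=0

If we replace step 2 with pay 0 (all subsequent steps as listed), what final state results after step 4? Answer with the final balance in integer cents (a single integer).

(re-executing from step 2 with the substitution; state before step 2: balance=89768)
2 | pay 0 | balance=91150
3 | pay 45340 | balance=47213
4 | pay 44924 | balance=3016

3016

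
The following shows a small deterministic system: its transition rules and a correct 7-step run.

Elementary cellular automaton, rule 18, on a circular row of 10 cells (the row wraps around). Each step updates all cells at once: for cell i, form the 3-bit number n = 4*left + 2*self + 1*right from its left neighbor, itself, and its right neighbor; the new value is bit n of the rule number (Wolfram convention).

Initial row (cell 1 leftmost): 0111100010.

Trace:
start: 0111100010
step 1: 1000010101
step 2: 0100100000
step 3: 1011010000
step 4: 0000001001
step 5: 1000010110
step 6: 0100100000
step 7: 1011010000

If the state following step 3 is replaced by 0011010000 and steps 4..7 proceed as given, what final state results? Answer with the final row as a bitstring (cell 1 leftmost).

1010010100

state after step 3 := 0011010000
step 4: 0100001000
step 5: 1010010100
step 6: 0001100011
step 7: 1010010100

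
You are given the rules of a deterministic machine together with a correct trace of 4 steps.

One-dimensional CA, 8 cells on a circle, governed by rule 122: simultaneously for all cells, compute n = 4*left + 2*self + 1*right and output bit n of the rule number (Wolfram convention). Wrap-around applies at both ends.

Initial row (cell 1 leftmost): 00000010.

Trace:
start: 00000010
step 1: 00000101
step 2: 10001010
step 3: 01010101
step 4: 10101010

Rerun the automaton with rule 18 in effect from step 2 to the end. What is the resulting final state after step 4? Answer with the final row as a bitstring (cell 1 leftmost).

(re-executing steps 2..4 under rule 18; state before step 2: 00000101)
step 2: 10001000
step 3: 01010101
step 4: 00000000

00000000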